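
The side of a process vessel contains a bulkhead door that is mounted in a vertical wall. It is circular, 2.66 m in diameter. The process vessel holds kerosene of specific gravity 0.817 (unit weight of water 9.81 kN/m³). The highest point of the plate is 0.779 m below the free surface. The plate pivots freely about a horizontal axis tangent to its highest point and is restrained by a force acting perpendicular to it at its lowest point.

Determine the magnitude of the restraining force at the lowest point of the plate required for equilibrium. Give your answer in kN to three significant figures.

P ≈ 54.4 kN

γ = 0.817 × 9.81 = 8.01477 kN/m³.
The centroid is at the centre, 1.33 m below the top of the plate, so the centroid depth is h_c = 0.779 + 1.33 = 2.109 m.
A = π(1.33)² = 5.55716 m².
Resultant F = γ·h_c·A = 8.01477 × 2.109 × 5.55716 = 93.9335 kN.
I_c = πr⁴/4 = π × 1.33⁴/4 = 2.45752 m⁴.
Centre of pressure: y_p = y_c + I_c/(y_c·A) = 2.109 + 2.45752/(2.109 × 5.55716) = 2.109 + 0.209685 = 2.31868 m along the plane.
The resultant acts 1.33 + 0.209685 = 1.53968 m (along the plate) below the hinge at the top edge, so the moment about the hinge is M = F × 1.53968 = 93.9335 × 1.53968 = 144.628 kN·m.
A normal force at the bottom, 2.66 m from the hinge, must supply this moment: P = 144.628/2.66 = 54.3714 kN.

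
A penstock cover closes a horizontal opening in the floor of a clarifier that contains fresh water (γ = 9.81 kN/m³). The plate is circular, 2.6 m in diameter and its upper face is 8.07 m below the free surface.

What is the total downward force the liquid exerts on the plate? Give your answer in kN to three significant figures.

F ≈ 420 kN

γ = 9.81 kN/m³.
The plate is horizontal, so pressure is uniform at p = γ·h = 9.81 × 8.07 = 79.1667 kN/m².
A = π(1.3)² = 5.30929 m².
F = p·A = 79.1667 × 5.30929 = 420.319 kN.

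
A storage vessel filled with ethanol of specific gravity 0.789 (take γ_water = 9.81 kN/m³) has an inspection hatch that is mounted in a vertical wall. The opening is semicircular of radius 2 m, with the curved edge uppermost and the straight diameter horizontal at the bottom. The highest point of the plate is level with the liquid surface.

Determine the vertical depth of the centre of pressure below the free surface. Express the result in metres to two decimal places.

h_p = 1.39 m

γ = 0.789 × 9.81 = 7.74009 kN/m³.
The centroid lies 4r/(3π) = 0.848826 m above the diameter, so r − 4r/(3π) = 2 − 0.848826 = 1.15117 m below the topmost point, so the centroid depth is h_c = 1.15117 m.
A = πr²/2 = π × 2²/2 = 6.28319 m².
Resultant F = γ·h_c·A = 7.74009 × 1.15117 × 6.28319 = 55.9842 kN.
I_c = (π/8 − 8/(9π))·r⁴ = 0.109757 × 2⁴ = 1.75611 m⁴.
Centre of pressure: y_p = y_c + I_c/(y_c·A) = 1.15117 + 1.75611/(1.15117 × 6.28319) = 1.15117 + 0.242791 = 1.39396 m along the plane.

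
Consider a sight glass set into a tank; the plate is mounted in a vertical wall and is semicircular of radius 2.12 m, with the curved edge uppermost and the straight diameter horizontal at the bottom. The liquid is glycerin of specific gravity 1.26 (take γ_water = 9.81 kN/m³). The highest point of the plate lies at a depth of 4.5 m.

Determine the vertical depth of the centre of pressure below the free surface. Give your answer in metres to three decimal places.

h_p = 5.775 m

γ = 1.26 × 9.81 = 12.3606 kN/m³.
The centroid lies 4r/(3π) = 0.899756 m above the diameter, so r − 4r/(3π) = 2.12 − 0.899756 = 1.22024 m below the topmost point, so the centroid depth is h_c = 4.5 + 1.22024 = 5.72024 m.
A = πr²/2 = π × 2.12²/2 = 7.05979 m².
Resultant F = γ·h_c·A = 12.3606 × 5.72024 × 7.05979 = 499.167 kN.
I_c = (π/8 − 8/(9π))·r⁴ = 0.109757 × 2.12⁴ = 2.21705 m⁴.
Centre of pressure: y_p = y_c + I_c/(y_c·A) = 5.72024 + 2.21705/(5.72024 × 7.05979) = 5.72024 + 0.0548996 = 5.77514 m along the plane.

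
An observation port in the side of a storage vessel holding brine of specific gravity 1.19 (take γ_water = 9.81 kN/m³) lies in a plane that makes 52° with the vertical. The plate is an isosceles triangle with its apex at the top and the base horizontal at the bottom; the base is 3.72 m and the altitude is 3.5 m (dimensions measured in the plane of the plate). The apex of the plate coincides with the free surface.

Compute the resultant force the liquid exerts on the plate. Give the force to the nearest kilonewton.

γ = 1.19 × 9.81 = 11.6739 kN/m³.
The plate makes 52° with the vertical, i.e. θ = 90° − 52° = 38° to the horizontal. Measuring y along the incline from the free-surface line, vertical depth h = y·sinθ with sinθ = 0.615661.
With the apex up, the centroid sits 2h/3 = 2 × 3.5/3 = 2.33333 m below the apex, so y_c = 2.33333 m and h_c = 2.33333 × 0.615661 = 1.43654 m.
A = ½ × 3.72 × 3.5 = 6.51 m².
Resultant F = γ·h_c·A = 11.6739 × 1.43654 × 6.51 = 109.173 kN.

F ≈ 109 kN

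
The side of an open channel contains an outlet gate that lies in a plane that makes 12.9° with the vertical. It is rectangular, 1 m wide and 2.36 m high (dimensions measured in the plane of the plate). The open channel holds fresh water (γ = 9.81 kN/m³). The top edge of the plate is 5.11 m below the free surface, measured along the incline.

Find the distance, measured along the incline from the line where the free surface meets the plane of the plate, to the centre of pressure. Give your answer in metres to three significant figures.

y_p = 6.36 m

γ = 9.81 kN/m³.
The plate makes 12.9° with the vertical, i.e. θ = 90° − 12.9° = 77.1° to the horizontal. Measuring y along the incline from the free-surface line, vertical depth h = y·sinθ with sinθ = 0.974761.
The centroid lies 2.36/2 = 1.18 m below the top edge, so y_c = 5.11 + 1.18 = 6.29 m and h_c = 6.29 × 0.974761 = 6.13125 m.
A = 1 × 2.36 = 2.36 m².
Resultant F = γ·h_c·A = 9.81 × 6.13125 × 2.36 = 141.948 kN.
I_c = b·h³/12 = 1 × 2.36³/12 = 1.09535 m⁴.
Centre of pressure: y_p = y_c + I_c/(y_c·A) = 6.29 + 1.09535/(6.29 × 2.36) = 6.29 + 0.0737888 = 6.36379 m along the plane.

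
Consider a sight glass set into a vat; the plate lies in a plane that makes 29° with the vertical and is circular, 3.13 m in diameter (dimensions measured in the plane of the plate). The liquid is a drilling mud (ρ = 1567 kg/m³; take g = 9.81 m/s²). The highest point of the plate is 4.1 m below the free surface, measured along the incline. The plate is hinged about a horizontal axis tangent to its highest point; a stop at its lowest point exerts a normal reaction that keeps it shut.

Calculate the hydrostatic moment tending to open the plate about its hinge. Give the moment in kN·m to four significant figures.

M ≈ 980.5 kN·m

γ = ρg = 1567 × 9.81 / 1000 = 15.37227 kN/m³.
The plate makes 29° with the vertical, i.e. θ = 90° − 29° = 61° to the horizontal. Measuring y along the incline from the free-surface line, vertical depth h = y·sinθ with sinθ = 0.874620.
The centroid is at the centre, 1.565 m below the top of the plate, so y_c = 4.1 + 1.565 = 5.665 m and h_c = 5.665 × 0.874620 = 4.95472 m.
A = π(1.565)² = 7.69447 m².
Resultant F = γ·h_c·A = 15.37227 × 4.95472 × 7.69447 = 586.052 kN.
I_c = πr⁴/4 = π × 1.565⁴/4 = 4.71137 m⁴.
Centre of pressure: y_p = y_c + I_c/(y_c·A) = 5.665 + 4.71137/(5.665 × 7.69447) = 5.665 + 0.108086 = 5.77309 m along the plane.
The resultant acts 1.565 + 0.108086 = 1.67309 m (along the plate) below the hinge at the top edge, so the moment about the hinge is M = F × 1.67309 = 586.052 × 1.67309 = 980.518 kN·m.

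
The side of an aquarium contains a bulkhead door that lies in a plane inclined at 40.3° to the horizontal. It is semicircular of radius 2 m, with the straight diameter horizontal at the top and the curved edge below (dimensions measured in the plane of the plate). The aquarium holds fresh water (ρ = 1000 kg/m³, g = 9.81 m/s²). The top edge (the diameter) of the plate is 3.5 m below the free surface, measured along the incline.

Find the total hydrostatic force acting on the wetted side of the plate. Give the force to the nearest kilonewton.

F ≈ 173 kN

γ = ρg = 1000 × 9.81 = 9810 N/m³ = 9.81 kN/m³.
Let θ = 40.3° be the plate's angle to the horizontal; measure y along the incline from where the plane meets the free surface. Vertical depth h = y·sinθ with sinθ = 0.646790.
The centroid of a semicircle lies 4r/(3π) = 0.848826 m from the diameter, here below the top edge, so y_c = 3.5 + 0.848826 = 4.34883 m and h_c = 4.34883 × 0.646790 = 2.81278 m.
A = πr²/2 = π × 2²/2 = 6.28319 m².
Resultant F = γ·h_c·A = 9.81 × 2.81278 × 6.28319 = 173.374 kN.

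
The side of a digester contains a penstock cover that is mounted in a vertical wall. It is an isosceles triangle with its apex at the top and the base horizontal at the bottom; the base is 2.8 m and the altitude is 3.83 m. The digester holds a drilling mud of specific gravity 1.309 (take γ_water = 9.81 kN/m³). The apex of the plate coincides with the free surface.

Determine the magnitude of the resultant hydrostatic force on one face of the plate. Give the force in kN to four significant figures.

γ = 1.309 × 9.81 = 12.84129 kN/m³.
With the apex up, the centroid sits 2h/3 = 2 × 3.83/3 = 2.55333 m below the apex, so the centroid depth is h_c = 2.55333 m.
A = ½ × 2.8 × 3.83 = 5.362 m².
Resultant F = γ·h_c·A = 12.84129 × 2.55333 × 5.362 = 175.81 kN.

F ≈ 175.8 kN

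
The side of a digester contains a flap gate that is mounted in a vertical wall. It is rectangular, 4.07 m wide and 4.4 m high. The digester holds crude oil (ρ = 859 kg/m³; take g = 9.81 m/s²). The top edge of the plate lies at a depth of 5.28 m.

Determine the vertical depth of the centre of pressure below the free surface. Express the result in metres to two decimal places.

γ = ρg = 859 × 9.81 / 1000 = 8.42679 kN/m³.
The centroid lies 4.4/2 = 2.2 m below the top edge, so the centroid depth is h_c = 5.28 + 2.2 = 7.48 m.
A = 4.07 × 4.4 = 17.908 m².
Resultant F = γ·h_c·A = 8.42679 × 7.48 × 17.908 = 1128.78 kN.
I_c = b·h³/12 = 4.07 × 4.4³/12 = 28.8916 m⁴.
Centre of pressure: y_p = y_c + I_c/(y_c·A) = 7.48 + 28.8916/(7.48 × 17.908) = 7.48 + 0.215686 = 7.69569 m along the plane.

h_p = 7.70 m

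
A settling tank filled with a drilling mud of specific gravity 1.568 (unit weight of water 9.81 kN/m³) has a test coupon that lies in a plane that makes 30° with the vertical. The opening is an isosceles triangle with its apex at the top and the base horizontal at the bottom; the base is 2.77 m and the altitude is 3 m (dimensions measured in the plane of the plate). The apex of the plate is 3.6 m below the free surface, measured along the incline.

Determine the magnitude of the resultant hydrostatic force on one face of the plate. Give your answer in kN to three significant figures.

F ≈ 310 kN

γ = 1.568 × 9.81 = 15.38208 kN/m³.
The plate makes 30° with the vertical, i.e. θ = 90° − 30° = 60° to the horizontal. Measuring y along the incline from the free-surface line, vertical depth h = y·sinθ with sinθ = 0.866025.
With the apex up, the centroid sits 2h/3 = 2 × 3/3 = 2 m below the apex, so y_c = 3.6 + 2 = 5.6 m and h_c = 5.6 × 0.866025 = 4.84974 m.
A = ½ × 2.77 × 3 = 4.155 m².
Resultant F = γ·h_c·A = 15.38208 × 4.84974 × 4.155 = 309.959 kN.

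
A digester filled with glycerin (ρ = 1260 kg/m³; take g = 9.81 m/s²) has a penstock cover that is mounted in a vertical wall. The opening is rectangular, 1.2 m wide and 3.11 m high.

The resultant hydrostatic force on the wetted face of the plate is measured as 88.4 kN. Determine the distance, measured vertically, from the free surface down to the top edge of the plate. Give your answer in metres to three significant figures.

γ = ρg = 1260 × 9.81 / 1000 = 12.3606 kN/m³.
A = 1.2 × 3.11 = 3.732 m².
From F = γ·h_c·A, the centroid depth is h_c = 88.4/(12.3606 × 3.732) = 1.91633 m.
The centroid lies 3.11/2 = 1.555 m below the top edge, so the top edge sits at h_top = 1.91633 − 1.555 = 0.36133 m below the surface.

d_top ≈ 0.361 m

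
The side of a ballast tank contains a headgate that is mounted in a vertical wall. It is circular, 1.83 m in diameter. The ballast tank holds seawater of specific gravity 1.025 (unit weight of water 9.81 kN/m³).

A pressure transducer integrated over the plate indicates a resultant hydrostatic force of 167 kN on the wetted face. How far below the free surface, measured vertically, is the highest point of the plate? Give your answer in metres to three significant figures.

γ = 1.025 × 9.81 = 10.05525 kN/m³.
A = π(0.915)² = 2.63022 m².
From F = γ·h_c·A, the centroid depth is h_c = 167/(10.05525 × 2.63022) = 6.31439 m.
The centroid is at the centre, 0.915 m below the top of the plate, so the highest point sits at h_top = 6.31439 − 0.915 = 5.39939 m below the surface.

d_top ≈ 5.40 m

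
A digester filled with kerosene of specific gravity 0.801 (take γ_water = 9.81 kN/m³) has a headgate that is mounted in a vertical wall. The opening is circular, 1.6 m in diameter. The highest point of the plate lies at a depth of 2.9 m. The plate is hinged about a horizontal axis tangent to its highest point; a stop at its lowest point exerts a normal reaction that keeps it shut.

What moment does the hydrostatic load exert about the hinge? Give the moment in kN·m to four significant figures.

M ≈ 49.29 kN·m

γ = 0.801 × 9.81 = 7.85781 kN/m³.
The centroid is at the centre, 0.8 m below the top of the plate, so the centroid depth is h_c = 2.9 + 0.8 = 3.7 m.
A = π(0.8)² = 2.01062 m².
Resultant F = γ·h_c·A = 7.85781 × 3.7 × 2.01062 = 58.4566 kN.
I_c = πr⁴/4 = π × 0.8⁴/4 = 0.321699 m⁴.
Centre of pressure: y_p = y_c + I_c/(y_c·A) = 3.7 + 0.321699/(3.7 × 2.01062) = 3.7 + 0.0432432 = 3.74324 m along the plane.
The resultant acts 0.8 + 0.0432432 = 0.843243 m (along the plate) below the hinge at the top edge, so the moment about the hinge is M = F × 0.843243 = 58.4566 × 0.843243 = 49.2931 kN·m.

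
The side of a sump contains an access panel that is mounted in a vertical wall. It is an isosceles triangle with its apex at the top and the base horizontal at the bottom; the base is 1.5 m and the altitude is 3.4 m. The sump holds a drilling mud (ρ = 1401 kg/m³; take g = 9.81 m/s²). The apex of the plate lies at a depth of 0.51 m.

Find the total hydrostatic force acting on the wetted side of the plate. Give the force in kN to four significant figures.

F ≈ 97.31 kN

γ = ρg = 1401 × 9.81 / 1000 = 13.74381 kN/m³.
With the apex up, the centroid sits 2h/3 = 2 × 3.4/3 = 2.26667 m below the apex, so the centroid depth is h_c = 0.51 + 2.26667 = 2.77667 m.
A = ½ × 1.5 × 3.4 = 2.55 m².
Resultant F = γ·h_c·A = 13.74381 × 2.77667 × 2.55 = 97.3132 kN.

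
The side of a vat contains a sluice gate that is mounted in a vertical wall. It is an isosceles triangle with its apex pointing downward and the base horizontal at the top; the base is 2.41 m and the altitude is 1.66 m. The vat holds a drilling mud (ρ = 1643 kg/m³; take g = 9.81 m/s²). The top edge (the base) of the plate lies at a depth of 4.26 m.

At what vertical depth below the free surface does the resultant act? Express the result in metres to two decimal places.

γ = ρg = 1643 × 9.81 / 1000 = 16.11783 kN/m³.
With the apex down, the centroid sits h/3 = 1.66/3 = 0.553333 m below the base (the top edge), so the centroid depth is h_c = 4.26 + 0.553333 = 4.81333 m.
A = ½ × 2.41 × 1.66 = 2.0003 m².
Resultant F = γ·h_c·A = 16.11783 × 4.81333 × 2.0003 = 155.184 kN.
I_c = b·h³/36 = 2.41 × 1.66³/36 = 0.306224 m⁴.
Centre of pressure: y_p = y_c + I_c/(y_c·A) = 4.81333 + 0.306224/(4.81333 × 2.0003) = 4.81333 + 0.0318052 = 4.84514 m along the plane.

h_p = 4.85 m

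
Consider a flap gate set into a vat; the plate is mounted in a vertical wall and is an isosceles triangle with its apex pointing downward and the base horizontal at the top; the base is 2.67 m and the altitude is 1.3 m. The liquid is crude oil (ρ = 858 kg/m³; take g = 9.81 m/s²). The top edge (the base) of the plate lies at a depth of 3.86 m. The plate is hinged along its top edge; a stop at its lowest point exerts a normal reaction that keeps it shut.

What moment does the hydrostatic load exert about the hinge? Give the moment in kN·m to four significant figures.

M ≈ 28.55 kN·m

γ = ρg = 858 × 9.81 / 1000 = 8.41698 kN/m³.
With the apex down, the centroid sits h/3 = 1.3/3 = 0.433333 m below the base (the top edge), so the centroid depth is h_c = 3.86 + 0.433333 = 4.29333 m.
A = ½ × 2.67 × 1.3 = 1.7355 m².
Resultant F = γ·h_c·A = 8.41698 × 4.29333 × 1.7355 = 62.7155 kN.
I_c = b·h³/36 = 2.67 × 1.3³/36 = 0.162944 m⁴.
Centre of pressure: y_p = y_c + I_c/(y_c·A) = 4.29333 + 0.162944/(4.29333 × 1.7355) = 4.29333 + 0.0218685 = 4.3152 m along the plane.
The resultant acts 0.433333 + 0.0218685 = 0.455202 m (along the plate) below the hinge at the top edge, so the moment about the hinge is M = F × 0.455202 = 62.7155 × 0.455202 = 28.5482 kN·m.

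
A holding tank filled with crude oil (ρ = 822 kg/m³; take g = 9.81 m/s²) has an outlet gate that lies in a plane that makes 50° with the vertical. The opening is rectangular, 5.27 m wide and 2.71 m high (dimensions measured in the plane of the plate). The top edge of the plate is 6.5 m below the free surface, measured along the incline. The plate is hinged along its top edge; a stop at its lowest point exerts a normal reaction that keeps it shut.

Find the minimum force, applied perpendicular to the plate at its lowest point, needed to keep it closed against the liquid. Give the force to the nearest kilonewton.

P ≈ 307 kN

γ = ρg = 822 × 9.81 / 1000 = 8.06382 kN/m³.
The plate makes 50° with the vertical, i.e. θ = 90° − 50° = 40° to the horizontal. Measuring y along the incline from the free-surface line, vertical depth h = y·sinθ with sinθ = 0.642788.
The centroid lies 2.71/2 = 1.355 m below the top edge, so y_c = 6.5 + 1.355 = 7.855 m and h_c = 7.855 × 0.642788 = 5.0491 m.
A = 5.27 × 2.71 = 14.2817 m².
Resultant F = γ·h_c·A = 8.06382 × 5.0491 × 14.2817 = 581.48 kN.
I_c = b·h³/12 = 5.27 × 2.71³/12 = 8.74052 m⁴.
Centre of pressure: y_p = y_c + I_c/(y_c·A) = 7.855 + 8.74052/(7.855 × 14.2817) = 7.855 + 0.0779132 = 7.93291 m along the plane.
The resultant acts 1.355 + 0.0779132 = 1.43291 m (along the plate) below the hinge at the top edge, so the moment about the hinge is M = F × 1.43291 = 581.48 × 1.43291 = 833.209 kN·m.
A normal force at the bottom, 2.71 m from the hinge, must supply this moment: P = 833.209/2.71 = 307.457 kN.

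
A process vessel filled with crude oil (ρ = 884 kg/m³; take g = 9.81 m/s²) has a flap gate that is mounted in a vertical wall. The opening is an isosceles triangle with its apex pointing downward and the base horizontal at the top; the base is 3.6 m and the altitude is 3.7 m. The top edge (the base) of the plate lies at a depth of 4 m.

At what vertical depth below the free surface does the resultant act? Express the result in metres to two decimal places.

h_p = 5.38 m

γ = ρg = 884 × 9.81 / 1000 = 8.67204 kN/m³.
With the apex down, the centroid sits h/3 = 3.7/3 = 1.23333 m below the base (the top edge), so the centroid depth is h_c = 4 + 1.23333 = 5.23333 m.
A = ½ × 3.6 × 3.7 = 6.66 m².
Resultant F = γ·h_c·A = 8.67204 × 5.23333 × 6.66 = 302.255 kN.
I_c = b·h³/36 = 3.6 × 3.7³/36 = 5.0653 m⁴.
Centre of pressure: y_p = y_c + I_c/(y_c·A) = 5.23333 + 5.0653/(5.23333 × 6.66) = 5.23333 + 0.145329 = 5.37866 m along the plane.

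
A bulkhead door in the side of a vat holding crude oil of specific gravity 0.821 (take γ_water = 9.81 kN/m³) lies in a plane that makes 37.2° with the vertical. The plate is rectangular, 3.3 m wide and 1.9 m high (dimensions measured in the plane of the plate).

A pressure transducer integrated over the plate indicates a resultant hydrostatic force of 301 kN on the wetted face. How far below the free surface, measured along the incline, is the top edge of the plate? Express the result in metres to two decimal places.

y_top ≈ 6.53 m

γ = 0.821 × 9.81 = 8.05401 kN/m³.
A = 3.3 × 1.9 = 6.27 m².
From F = γ·h_c·A, the centroid depth is h_c = 301/(8.05401 × 6.27) = 5.96056 m.
The plate makes 37.2° with the vertical, i.e. θ = 90° − 37.2° = 52.8° to the horizontal. Measuring y along the incline from the free-surface line, vertical depth h = y·sinθ with sinθ = 0.796530.
Along the incline, y_c = h_c/sinθ = 5.96056/0.796530 = 7.48316 m.
The centroid lies 1.9/2 = 0.95 m below the top edge, so the top edge sits at y_top = 7.48316 − 0.95 = 6.53316 m along the incline.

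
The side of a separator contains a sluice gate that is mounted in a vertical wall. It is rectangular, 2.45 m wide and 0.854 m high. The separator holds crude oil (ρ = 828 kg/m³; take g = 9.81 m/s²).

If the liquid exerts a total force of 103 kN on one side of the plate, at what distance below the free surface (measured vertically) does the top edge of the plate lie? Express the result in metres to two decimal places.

γ = ρg = 828 × 9.81 / 1000 = 8.12268 kN/m³.
A = 2.45 × 0.854 = 2.0923 m².
From F = γ·h_c·A, the centroid depth is h_c = 103/(8.12268 × 2.0923) = 6.06058 m.
The centroid lies 0.854/2 = 0.427 m below the top edge, so the top edge sits at h_top = 6.06058 − 0.427 = 5.63358 m below the surface.

d_top ≈ 5.63 m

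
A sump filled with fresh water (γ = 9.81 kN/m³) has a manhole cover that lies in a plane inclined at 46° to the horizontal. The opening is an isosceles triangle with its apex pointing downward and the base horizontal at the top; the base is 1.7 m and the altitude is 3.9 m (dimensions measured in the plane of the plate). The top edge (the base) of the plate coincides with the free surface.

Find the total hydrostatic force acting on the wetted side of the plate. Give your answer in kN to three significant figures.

γ = 9.81 kN/m³.
Let θ = 46° be the plate's angle to the horizontal; measure y along the incline from where the plane meets the free surface. Vertical depth h = y·sinθ with sinθ = 0.719340.
With the apex down, the centroid sits h/3 = 3.9/3 = 1.3 m below the base (the top edge), so y_c = 1.3 m and h_c = 1.3 × 0.719340 = 0.935142 m.
A = ½ × 1.7 × 3.9 = 3.315 m².
Resultant F = γ·h_c·A = 9.81 × 0.935142 × 3.315 = 30.411 kN.

F ≈ 30.4 kN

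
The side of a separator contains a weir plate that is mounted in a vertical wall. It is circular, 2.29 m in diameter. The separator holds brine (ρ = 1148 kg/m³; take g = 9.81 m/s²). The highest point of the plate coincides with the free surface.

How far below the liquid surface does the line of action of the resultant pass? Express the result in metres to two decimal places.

γ = ρg = 1148 × 9.81 / 1000 = 11.26188 kN/m³.
The centroid is at the centre, 1.145 m below the top of the plate, so the centroid depth is h_c = 1.145 m.
A = π(1.145)² = 4.11871 m².
Resultant F = γ·h_c·A = 11.26188 × 1.145 × 4.11871 = 53.1102 kN.
I_c = πr⁴/4 = π × 1.145⁴/4 = 1.34993 m⁴.
Centre of pressure: y_p = y_c + I_c/(y_c·A) = 1.145 + 1.34993/(1.145 × 4.11871) = 1.145 + 0.286249 = 1.43125 m along the plane.

h_p = 1.43 m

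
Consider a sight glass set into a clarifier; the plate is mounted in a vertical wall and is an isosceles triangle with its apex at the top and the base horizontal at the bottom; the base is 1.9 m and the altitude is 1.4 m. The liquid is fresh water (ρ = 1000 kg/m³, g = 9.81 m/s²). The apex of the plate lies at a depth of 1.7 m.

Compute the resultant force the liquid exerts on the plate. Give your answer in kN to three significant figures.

F ≈ 34.4 kN

γ = ρg = 1000 × 9.81 = 9810 N/m³ = 9.81 kN/m³.
With the apex up, the centroid sits 2h/3 = 2 × 1.4/3 = 0.933333 m below the apex, so the centroid depth is h_c = 1.7 + 0.933333 = 2.63333 m.
A = ½ × 1.9 × 1.4 = 1.33 m².
Resultant F = γ·h_c·A = 9.81 × 2.63333 × 1.33 = 34.3578 kN.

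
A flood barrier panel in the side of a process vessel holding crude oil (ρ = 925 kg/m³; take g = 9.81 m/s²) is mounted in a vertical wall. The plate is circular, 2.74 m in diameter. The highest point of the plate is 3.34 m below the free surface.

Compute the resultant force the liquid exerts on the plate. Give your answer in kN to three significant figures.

F ≈ 252 kN

γ = ρg = 925 × 9.81 / 1000 = 9.07425 kN/m³.
The centroid is at the centre, 1.37 m below the top of the plate, so the centroid depth is h_c = 3.34 + 1.37 = 4.71 m.
A = π(1.37)² = 5.89646 m².
Resultant F = γ·h_c·A = 9.07425 × 4.71 × 5.89646 = 252.013 kN.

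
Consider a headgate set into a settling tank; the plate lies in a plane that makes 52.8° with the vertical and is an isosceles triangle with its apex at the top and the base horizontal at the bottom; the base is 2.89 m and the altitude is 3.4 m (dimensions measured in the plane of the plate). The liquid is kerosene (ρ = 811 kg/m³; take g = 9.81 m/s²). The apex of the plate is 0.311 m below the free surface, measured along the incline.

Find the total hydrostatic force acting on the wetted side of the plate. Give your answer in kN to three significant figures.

F ≈ 60.9 kN

γ = ρg = 811 × 9.81 / 1000 = 7.95591 kN/m³.
The plate makes 52.8° with the vertical, i.e. θ = 90° − 52.8° = 37.2° to the horizontal. Measuring y along the incline from the free-surface line, vertical depth h = y·sinθ with sinθ = 0.604599.
With the apex up, the centroid sits 2h/3 = 2 × 3.4/3 = 2.26667 m below the apex, so y_c = 0.311 + 2.26667 = 2.57767 m and h_c = 2.57767 × 0.604599 = 1.55846 m.
A = ½ × 2.89 × 3.4 = 4.913 m².
Resultant F = γ·h_c·A = 7.95591 × 1.55846 × 4.913 = 60.9161 kN.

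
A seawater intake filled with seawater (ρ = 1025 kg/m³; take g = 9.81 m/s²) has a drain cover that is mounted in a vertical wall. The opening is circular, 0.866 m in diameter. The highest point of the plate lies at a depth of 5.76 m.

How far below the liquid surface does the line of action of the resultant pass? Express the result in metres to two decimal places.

h_p = 6.20 m

γ = ρg = 1025 × 9.81 / 1000 = 10.05525 kN/m³.
The centroid is at the centre, 0.433 m below the top of the plate, so the centroid depth is h_c = 5.76 + 0.433 = 6.193 m.
A = π(0.433)² = 0.589014 m².
Resultant F = γ·h_c·A = 10.05525 × 6.193 × 0.589014 = 36.6792 kN.
I_c = πr⁴/4 = π × 0.433⁴/4 = 0.0276084 m⁴.
Centre of pressure: y_p = y_c + I_c/(y_c·A) = 6.193 + 0.0276084/(6.193 × 0.589014) = 6.193 + 0.00756858 = 6.20057 m along the plane.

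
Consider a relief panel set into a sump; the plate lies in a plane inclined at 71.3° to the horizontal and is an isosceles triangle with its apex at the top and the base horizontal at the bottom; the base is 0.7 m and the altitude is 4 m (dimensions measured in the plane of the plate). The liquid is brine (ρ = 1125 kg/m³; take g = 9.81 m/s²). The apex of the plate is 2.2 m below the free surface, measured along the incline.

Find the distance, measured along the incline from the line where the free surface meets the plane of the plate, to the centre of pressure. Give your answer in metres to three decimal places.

γ = ρg = 1125 × 9.81 / 1000 = 11.03625 kN/m³.
Let θ = 71.3° be the plate's angle to the horizontal; measure y along the incline from where the plane meets the free surface. Vertical depth h = y·sinθ with sinθ = 0.947210.
With the apex up, the centroid sits 2h/3 = 2 × 4/3 = 2.66667 m below the apex, so y_c = 2.2 + 2.66667 = 4.86667 m and h_c = 4.86667 × 0.947210 = 4.60976 m.
A = ½ × 0.7 × 4 = 1.4 m².
Resultant F = γ·h_c·A = 11.03625 × 4.60976 × 1.4 = 71.2242 kN.
I_c = b·h³/36 = 0.7 × 4³/36 = 1.24444 m⁴.
Centre of pressure: y_p = y_c + I_c/(y_c·A) = 4.86667 + 1.24444/(4.86667 × 1.4) = 4.86667 + 0.182648 = 5.04932 m along the plane.

y_p = 5.049 m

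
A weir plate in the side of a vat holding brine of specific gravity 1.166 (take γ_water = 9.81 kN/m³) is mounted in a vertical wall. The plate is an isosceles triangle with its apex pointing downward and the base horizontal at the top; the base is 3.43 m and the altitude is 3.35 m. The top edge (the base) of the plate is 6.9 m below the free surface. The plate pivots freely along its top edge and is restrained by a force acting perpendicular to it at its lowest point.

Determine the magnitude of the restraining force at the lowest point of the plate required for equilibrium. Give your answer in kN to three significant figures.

P ≈ 188 kN

γ = 1.166 × 9.81 = 11.43846 kN/m³.
With the apex down, the centroid sits h/3 = 3.35/3 = 1.11667 m below the base (the top edge), so the centroid depth is h_c = 6.9 + 1.11667 = 8.01667 m.
A = ½ × 3.43 × 3.35 = 5.74525 m².
Resultant F = γ·h_c·A = 11.43846 × 8.01667 × 5.74525 = 526.83 kN.
I_c = b·h³/36 = 3.43 × 3.35³/36 = 3.582 m⁴.
Centre of pressure: y_p = y_c + I_c/(y_c·A) = 8.01667 + 3.582/(8.01667 × 5.74525) = 8.01667 + 0.0777719 = 8.09444 m along the plane.
The resultant acts 1.11667 + 0.0777719 = 1.19444 m (along the plate) below the hinge at the top edge, so the moment about the hinge is M = F × 1.19444 = 526.83 × 1.19444 = 629.267 kN·m.
A normal force at the bottom, 3.35 m from the hinge, must supply this moment: P = 629.267/3.35 = 187.841 kN.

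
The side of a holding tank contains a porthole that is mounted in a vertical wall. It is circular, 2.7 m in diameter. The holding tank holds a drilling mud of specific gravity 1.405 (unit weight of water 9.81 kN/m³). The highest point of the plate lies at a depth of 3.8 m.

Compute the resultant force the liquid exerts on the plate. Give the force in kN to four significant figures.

F ≈ 406.4 kN

γ = 1.405 × 9.81 = 13.78305 kN/m³.
The centroid is at the centre, 1.35 m below the top of the plate, so the centroid depth is h_c = 3.8 + 1.35 = 5.15 m.
A = π(1.35)² = 5.72555 m².
Resultant F = γ·h_c·A = 13.78305 × 5.15 × 5.72555 = 406.415 kN.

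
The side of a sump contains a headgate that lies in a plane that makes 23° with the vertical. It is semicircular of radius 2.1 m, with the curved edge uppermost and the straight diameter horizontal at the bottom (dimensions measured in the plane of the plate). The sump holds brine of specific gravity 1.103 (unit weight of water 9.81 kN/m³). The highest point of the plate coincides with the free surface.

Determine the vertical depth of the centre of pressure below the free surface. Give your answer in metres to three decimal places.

γ = 1.103 × 9.81 = 10.82043 kN/m³.
The plate makes 23° with the vertical, i.e. θ = 90° − 23° = 67° to the horizontal. Measuring y along the incline from the free-surface line, vertical depth h = y·sinθ with sinθ = 0.920505.
The centroid lies 4r/(3π) = 0.891268 m above the diameter, so r − 4r/(3π) = 2.1 − 0.891268 = 1.20873 m below the topmost point, so y_c = 1.20873 m and h_c = 1.20873 × 0.920505 = 1.11264 m.
A = πr²/2 = π × 2.1²/2 = 6.92721 m².
Resultant F = γ·h_c·A = 10.82043 × 1.11264 × 6.92721 = 83.3984 kN.
I_c = (π/8 − 8/(9π))·r⁴ = 0.109757 × 2.1⁴ = 2.13457 m⁴.
Centre of pressure: y_p = y_c + I_c/(y_c·A) = 1.20873 + 2.13457/(1.20873 × 6.92721) = 1.20873 + 0.254931 = 1.46366 m along the plane.
Vertically, h_p = y_p·sinθ = 1.46366 × 0.920505 = 1.34731 m.

h_p = 1.347 m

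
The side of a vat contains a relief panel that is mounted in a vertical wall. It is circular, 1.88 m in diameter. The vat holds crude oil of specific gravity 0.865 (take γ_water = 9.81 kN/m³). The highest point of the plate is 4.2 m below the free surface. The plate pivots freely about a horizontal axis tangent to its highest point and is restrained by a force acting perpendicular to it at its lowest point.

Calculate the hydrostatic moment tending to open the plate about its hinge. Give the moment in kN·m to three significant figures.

M ≈ 119 kN·m

γ = 0.865 × 9.81 = 8.48565 kN/m³.
The centroid is at the centre, 0.94 m below the top of the plate, so the centroid depth is h_c = 4.2 + 0.94 = 5.14 m.
A = π(0.94)² = 2.77591 m².
Resultant F = γ·h_c·A = 8.48565 × 5.14 × 2.77591 = 121.075 kN.
I_c = πr⁴/4 = π × 0.94⁴/4 = 0.613199 m⁴.
Centre of pressure: y_p = y_c + I_c/(y_c·A) = 5.14 + 0.613199/(5.14 × 2.77591) = 5.14 + 0.0429767 = 5.18298 m along the plane.
The resultant acts 0.94 + 0.0429767 = 0.982977 m (along the plate) below the hinge at the top edge, so the moment about the hinge is M = F × 0.982977 = 121.075 × 0.982977 = 119.014 kN·m.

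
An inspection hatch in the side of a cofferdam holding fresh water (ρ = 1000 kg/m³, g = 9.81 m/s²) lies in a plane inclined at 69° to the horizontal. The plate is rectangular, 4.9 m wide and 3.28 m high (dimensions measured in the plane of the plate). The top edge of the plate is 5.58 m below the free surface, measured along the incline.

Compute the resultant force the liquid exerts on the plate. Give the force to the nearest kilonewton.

γ = ρg = 1000 × 9.81 = 9810 N/m³ = 9.81 kN/m³.
Let θ = 69° be the plate's angle to the horizontal; measure y along the incline from where the plane meets the free surface. Vertical depth h = y·sinθ with sinθ = 0.933580.
The centroid lies 3.28/2 = 1.64 m below the top edge, so y_c = 5.58 + 1.64 = 7.22 m and h_c = 7.22 × 0.933580 = 6.74045 m.
A = 4.9 × 3.28 = 16.072 m².
Resultant F = γ·h_c·A = 9.81 × 6.74045 × 16.072 = 1062.74 kN.

F ≈ 1063 kN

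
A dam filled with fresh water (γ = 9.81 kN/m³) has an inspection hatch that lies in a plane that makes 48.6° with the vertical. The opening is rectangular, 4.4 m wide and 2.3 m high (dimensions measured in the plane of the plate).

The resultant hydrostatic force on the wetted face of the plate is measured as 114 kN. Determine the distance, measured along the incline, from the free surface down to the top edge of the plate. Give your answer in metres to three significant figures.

γ = 9.81 kN/m³.
A = 4.4 × 2.3 = 10.12 m².
From F = γ·h_c·A, the centroid depth is h_c = 114/(9.81 × 10.12) = 1.1483 m.
The plate makes 48.6° with the vertical, i.e. θ = 90° − 48.6° = 41.4° to the horizontal. Measuring y along the incline from the free-surface line, vertical depth h = y·sinθ with sinθ = 0.661312.
Along the incline, y_c = h_c/sinθ = 1.1483/0.661312 = 1.7364 m.
The centroid lies 2.3/2 = 1.15 m below the top edge, so the top edge sits at y_top = 1.7364 − 1.15 = 0.5864 m along the incline.

y_top ≈ 0.586 m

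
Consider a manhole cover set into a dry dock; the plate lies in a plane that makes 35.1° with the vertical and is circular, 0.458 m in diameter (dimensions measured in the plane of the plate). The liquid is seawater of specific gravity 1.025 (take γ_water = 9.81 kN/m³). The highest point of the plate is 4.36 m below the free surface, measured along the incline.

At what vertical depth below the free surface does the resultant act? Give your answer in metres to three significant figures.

h_p = 3.76 m

γ = 1.025 × 9.81 = 10.05525 kN/m³.
The plate makes 35.1° with the vertical, i.e. θ = 90° − 35.1° = 54.9° to the horizontal. Measuring y along the incline from the free-surface line, vertical depth h = y·sinθ with sinθ = 0.818150.
The centroid is at the centre, 0.229 m below the top of the plate, so y_c = 4.36 + 0.229 = 4.589 m and h_c = 4.589 × 0.818150 = 3.75449 m.
A = π(0.229)² = 0.164748 m².
Resultant F = γ·h_c·A = 10.05525 × 3.75449 × 0.164748 = 6.21962 kN.
I_c = πr⁴/4 = π × 0.229⁴/4 = 0.00215989 m⁴.
Centre of pressure: y_p = y_c + I_c/(y_c·A) = 4.589 + 0.00215989/(4.589 × 0.164748) = 4.589 + 0.00285689 = 4.59186 m along the plane.
Vertically, h_p = y_p·sinθ = 4.59186 × 0.818150 = 3.75683 m.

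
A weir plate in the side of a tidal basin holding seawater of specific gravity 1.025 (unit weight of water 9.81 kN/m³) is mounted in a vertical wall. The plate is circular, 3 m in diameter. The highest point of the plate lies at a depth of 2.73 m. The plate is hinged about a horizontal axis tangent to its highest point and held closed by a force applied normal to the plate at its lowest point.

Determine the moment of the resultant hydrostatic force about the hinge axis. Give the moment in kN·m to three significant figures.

γ = 1.025 × 9.81 = 10.05525 kN/m³.
The centroid is at the centre, 1.5 m below the top of the plate, so the centroid depth is h_c = 2.73 + 1.5 = 4.23 m.
A = π(1.5)² = 7.06858 m².
Resultant F = γ·h_c·A = 10.05525 × 4.23 × 7.06858 = 300.653 kN.
I_c = πr⁴/4 = π × 1.5⁴/4 = 3.97608 m⁴.
Centre of pressure: y_p = y_c + I_c/(y_c·A) = 4.23 + 3.97608/(4.23 × 7.06858) = 4.23 + 0.132979 = 4.36298 m along the plane.
The resultant acts 1.5 + 0.132979 = 1.63298 m (along the plate) below the hinge at the top edge, so the moment about the hinge is M = F × 1.63298 = 300.653 × 1.63298 = 490.96 kN·m.

M ≈ 491 kN·m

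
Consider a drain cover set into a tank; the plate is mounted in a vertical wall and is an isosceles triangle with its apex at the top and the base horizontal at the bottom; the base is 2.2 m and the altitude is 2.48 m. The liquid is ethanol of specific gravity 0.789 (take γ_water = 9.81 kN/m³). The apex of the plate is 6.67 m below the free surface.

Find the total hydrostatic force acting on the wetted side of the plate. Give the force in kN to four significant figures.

F ≈ 175.7 kN

γ = 0.789 × 9.81 = 7.74009 kN/m³.
With the apex up, the centroid sits 2h/3 = 2 × 2.48/3 = 1.65333 m below the apex, so the centroid depth is h_c = 6.67 + 1.65333 = 8.32333 m.
A = ½ × 2.2 × 2.48 = 2.728 m².
Resultant F = γ·h_c·A = 7.74009 × 8.32333 × 2.728 = 175.747 kN.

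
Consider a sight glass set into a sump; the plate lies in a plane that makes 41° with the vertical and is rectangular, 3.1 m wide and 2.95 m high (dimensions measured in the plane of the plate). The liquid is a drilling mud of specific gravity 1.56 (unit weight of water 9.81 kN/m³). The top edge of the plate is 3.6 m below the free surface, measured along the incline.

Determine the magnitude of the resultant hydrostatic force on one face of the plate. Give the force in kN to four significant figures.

γ = 1.56 × 9.81 = 15.3036 kN/m³.
The plate makes 41° with the vertical, i.e. θ = 90° − 41° = 49° to the horizontal. Measuring y along the incline from the free-surface line, vertical depth h = y·sinθ with sinθ = 0.754710.
The centroid lies 2.95/2 = 1.475 m below the top edge, so y_c = 3.6 + 1.475 = 5.075 m and h_c = 5.075 × 0.754710 = 3.83015 m.
A = 3.1 × 2.95 = 9.145 m².
Resultant F = γ·h_c·A = 15.3036 × 3.83015 × 9.145 = 536.035 kN.

F ≈ 536.0 kN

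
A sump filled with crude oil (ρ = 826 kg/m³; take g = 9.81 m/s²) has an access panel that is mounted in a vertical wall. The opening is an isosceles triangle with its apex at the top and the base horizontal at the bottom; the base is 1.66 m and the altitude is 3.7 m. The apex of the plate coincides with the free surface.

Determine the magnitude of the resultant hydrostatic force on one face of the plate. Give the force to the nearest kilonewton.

F ≈ 61 kN

γ = ρg = 826 × 9.81 / 1000 = 8.10306 kN/m³.
With the apex up, the centroid sits 2h/3 = 2 × 3.7/3 = 2.46667 m below the apex, so the centroid depth is h_c = 2.46667 m.
A = ½ × 1.66 × 3.7 = 3.071 m².
Resultant F = γ·h_c·A = 8.10306 × 2.46667 × 3.071 = 61.3818 kN.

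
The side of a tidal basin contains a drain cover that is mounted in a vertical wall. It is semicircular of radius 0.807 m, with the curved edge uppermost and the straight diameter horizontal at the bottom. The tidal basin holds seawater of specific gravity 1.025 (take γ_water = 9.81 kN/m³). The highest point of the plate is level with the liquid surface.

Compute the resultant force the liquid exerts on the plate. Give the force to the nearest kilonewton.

γ = 1.025 × 9.81 = 10.05525 kN/m³.
The centroid lies 4r/(3π) = 0.342501 m above the diameter, so r − 4r/(3π) = 0.807 − 0.342501 = 0.464499 m below the topmost point, so the centroid depth is h_c = 0.464499 m.
A = πr²/2 = π × 0.807²/2 = 1.02298 m².
Resultant F = γ·h_c·A = 10.05525 × 0.464499 × 1.02298 = 4.77799 kN.

F ≈ 5 kN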